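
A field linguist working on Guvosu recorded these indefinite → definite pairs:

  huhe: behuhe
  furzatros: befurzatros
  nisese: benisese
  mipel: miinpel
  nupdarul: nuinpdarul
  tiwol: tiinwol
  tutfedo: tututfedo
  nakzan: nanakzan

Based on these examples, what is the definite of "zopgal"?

zoinpgal

huhe and mipel both have last vowel 'e' yet inflect differently (behuhe, miinpel), so the last vowel is not what conditions the rule; the final letter is.
"zopgal" ends in -l. The stems ending in -l (mipel → miinpel, nupdarul → nuinpdarul, tiwol → tiinwol) insert -in- after the first vowel.
The other patterns: stems ending in -e or -s add the prefix be-; stems ending in -n or -o repeat the first consonant+vowel as a prefix.
So zopgal → zoinpgal.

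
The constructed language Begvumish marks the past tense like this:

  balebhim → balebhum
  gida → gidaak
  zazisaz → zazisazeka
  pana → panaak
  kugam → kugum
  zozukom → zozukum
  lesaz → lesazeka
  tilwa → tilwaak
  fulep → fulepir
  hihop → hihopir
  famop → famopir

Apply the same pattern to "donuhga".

donuhgaak

"donuhga" ends in -a. The stems ending in -a (pana → panaak, tilwa → tilwaak, gida → gidaak) add -ak.
The other patterns: stems ending in -p add -ir; stems ending in -z add -eka; stems ending in -m change the last vowel to 'u'.
So donuhga → donuhgaak.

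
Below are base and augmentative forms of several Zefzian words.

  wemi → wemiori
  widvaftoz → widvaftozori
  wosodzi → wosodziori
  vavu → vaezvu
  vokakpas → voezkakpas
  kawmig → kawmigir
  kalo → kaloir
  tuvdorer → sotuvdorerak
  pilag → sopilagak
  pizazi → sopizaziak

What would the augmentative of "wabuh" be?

wabuhori

"wabuh" begins with w-. The stems beginning with w- (wemi → wemiori, widvaftoz → widvaftozori, wosodzi → wosodziori) add -ori.
The other patterns: stems beginning with v- insert -ez- after the first vowel; stems beginning with k- add -ir; stems beginning with p- or t- add so- … -ak around the stem.
So wabuh → wabuhori.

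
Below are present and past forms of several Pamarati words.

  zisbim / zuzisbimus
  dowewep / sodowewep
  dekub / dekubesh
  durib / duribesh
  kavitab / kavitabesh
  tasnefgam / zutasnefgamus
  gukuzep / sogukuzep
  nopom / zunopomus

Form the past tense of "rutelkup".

sorutelkup

kavitab and tasnefgam both have last vowel 'a' yet inflect differently (kavitabesh, zutasnefgamus), so the last vowel is not what conditions the rule; the final letter is.
"rutelkup" ends in -p. The stems ending in -p (dowewep → sodowewep, gukuzep → sogukuzep) add the prefix so-.
The other patterns: stems ending in -b add -esh; stems ending in -m add zu- … -us around the stem.
So rutelkup → sorutelkup.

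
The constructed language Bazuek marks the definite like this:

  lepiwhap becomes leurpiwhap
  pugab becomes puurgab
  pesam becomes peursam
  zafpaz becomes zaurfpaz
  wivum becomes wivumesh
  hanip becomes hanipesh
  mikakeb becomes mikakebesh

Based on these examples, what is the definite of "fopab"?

fourpab

pesam and wivum both end in -m yet inflect differently (peursam, wivumesh), so the final letter is not what conditions the rule; the last vowel is.
"fopab" has last vowel 'a'. The stems whose last vowel is 'a' (lepiwhap → leurpiwhap, pugab → puurgab, pesam → peursam) insert -ur- after the first vowel.
The other pattern: stems whose last vowel is 'e', 'i' or 'u' add -esh.
So fopab → fourpab.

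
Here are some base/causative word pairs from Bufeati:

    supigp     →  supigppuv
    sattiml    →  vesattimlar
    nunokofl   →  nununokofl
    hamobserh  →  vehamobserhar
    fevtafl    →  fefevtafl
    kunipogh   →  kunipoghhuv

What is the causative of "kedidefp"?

fevtafl and sattiml both end in -l yet inflect differently (fefevtafl, vesattimlar), so the final letter is not what conditions the rule; the second-to-last letter is.
"kedidefp" has second-to-last letter 'f'. The stems whose second-to-last letter is 'f' (fevtafl → fefevtafl, nunokofl → nununokofl) repeat the first consonant+vowel as a prefix.
So kedidefp → kekedidefp.

kekedidefp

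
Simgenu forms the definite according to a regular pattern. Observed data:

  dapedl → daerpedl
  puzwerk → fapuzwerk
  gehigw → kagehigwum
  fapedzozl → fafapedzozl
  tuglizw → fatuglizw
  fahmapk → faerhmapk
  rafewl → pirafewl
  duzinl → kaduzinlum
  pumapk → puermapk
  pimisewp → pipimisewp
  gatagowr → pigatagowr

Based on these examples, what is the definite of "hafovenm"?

kahafovenmum

duzinl and rafewl both end in -l yet inflect differently (kaduzinlum, pirafewl), so the final letter is not what conditions the rule; the second-to-last letter is.
"hafovenm" has second-to-last letter 'n'. The one such stem in the data (duzinl → kaduzinlum) adds ka- … -um around the stem, so the same rule applies.
So hafovenm → kahafovenmum.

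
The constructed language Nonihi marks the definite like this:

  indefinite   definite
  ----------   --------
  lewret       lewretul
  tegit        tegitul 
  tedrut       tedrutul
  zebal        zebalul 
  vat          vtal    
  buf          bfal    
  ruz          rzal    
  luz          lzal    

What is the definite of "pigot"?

"pigot" has 2 vowels. The stems with 2 vowels (lewret → lewretul, tegit → tegitul, tedrut → tedrutul) add -ul.
The other pattern: stems with 1 vowel delete the last vowel and add -al.
So pigot → pigotul.

pigotul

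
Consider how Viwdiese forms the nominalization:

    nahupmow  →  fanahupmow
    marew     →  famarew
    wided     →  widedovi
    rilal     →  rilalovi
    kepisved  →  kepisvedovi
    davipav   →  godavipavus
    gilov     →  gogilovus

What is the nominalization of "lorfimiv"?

golorfimivus

marew and wided both have last vowel 'e' yet inflect differently (famarew, widedovi), so the last vowel is not what conditions the rule; the final letter is.
"lorfimiv" ends in -v. The stems ending in -v (davipav → godavipavus, gilov → gogilovus) add go- … -us around the stem.
So lorfimiv → golorfimivus.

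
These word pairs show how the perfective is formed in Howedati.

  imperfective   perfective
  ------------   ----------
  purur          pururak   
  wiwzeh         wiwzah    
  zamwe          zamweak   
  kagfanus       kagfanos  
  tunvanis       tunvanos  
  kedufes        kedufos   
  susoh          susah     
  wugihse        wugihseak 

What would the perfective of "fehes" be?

"fehes" ends in -s. The stems ending in -s (kedufes → kedufos, tunvanis → tunvanos, kagfanus → kagfanos) change the last vowel to 'o'.
So fehes → fehos.

fehos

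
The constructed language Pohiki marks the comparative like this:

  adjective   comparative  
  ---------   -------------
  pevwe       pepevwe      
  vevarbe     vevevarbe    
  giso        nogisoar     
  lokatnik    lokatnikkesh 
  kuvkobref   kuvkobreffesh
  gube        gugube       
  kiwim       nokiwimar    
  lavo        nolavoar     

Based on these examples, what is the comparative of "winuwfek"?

"winuwfek" ends in -k. The one such stem in the data (lokatnik → lokatnikkesh) doubles the final consonant and adds -esh (as does kuvkobref), so the same rule applies.
The other patterns: stems ending in -e repeat the first consonant+vowel as a prefix; stems ending in -m or -o add no- … -ar around the stem.
So winuwfek → winuwfekkesh.

winuwfekkesh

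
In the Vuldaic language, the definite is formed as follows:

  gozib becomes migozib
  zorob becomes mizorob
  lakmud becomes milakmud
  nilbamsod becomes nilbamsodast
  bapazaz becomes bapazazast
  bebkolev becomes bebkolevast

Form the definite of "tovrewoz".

lakmud and nilbamsod both end in -d yet inflect differently (milakmud, nilbamsodast), so the final letter is not what conditions the rule; the number of vowels is.
"tovrewoz" has 3 vowels. The stems with 3 vowels (nilbamsod → nilbamsodast, bapazaz → bapazazast, bebkolev → bebkolevast) add -ast.
The other pattern: stems with 2 vowels add the prefix mi-.
So tovrewoz → tovrewozast.

tovrewozast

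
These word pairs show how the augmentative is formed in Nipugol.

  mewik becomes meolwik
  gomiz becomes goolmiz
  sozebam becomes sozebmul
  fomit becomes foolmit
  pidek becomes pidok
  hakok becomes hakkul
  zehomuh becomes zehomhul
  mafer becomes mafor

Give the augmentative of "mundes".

mundos

mewik and pidek both end in -k yet inflect differently (meolwik, pidok), so the final letter is not what conditions the rule; the last vowel is.
"mundes" has last vowel 'e'. The stems whose last vowel is 'e' (pidek → pidok, mafer → mafor) change the last vowel to 'o'.
So mundes → mundos.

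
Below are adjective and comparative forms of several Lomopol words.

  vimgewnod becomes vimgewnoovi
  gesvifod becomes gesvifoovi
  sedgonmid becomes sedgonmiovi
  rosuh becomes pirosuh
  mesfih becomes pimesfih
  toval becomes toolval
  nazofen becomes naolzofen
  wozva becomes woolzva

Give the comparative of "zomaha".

zoolmaha

sedgonmid and mesfih both have last vowel 'i' yet inflect differently (sedgonmiovi, pimesfih), so the last vowel is not what conditions the rule; the final letter is.
"zomaha" ends in -a. The one such stem in the data (wozva → woolzva) inserts -ol- after the first vowel (as do toval, nazofen), so the same rule applies.
So zomaha → zoolmaha.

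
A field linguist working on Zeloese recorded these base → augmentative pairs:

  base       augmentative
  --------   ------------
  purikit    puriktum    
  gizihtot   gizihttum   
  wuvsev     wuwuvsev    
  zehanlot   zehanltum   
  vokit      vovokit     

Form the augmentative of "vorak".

vovorak

zehanlot and vokit both end in -t yet inflect differently (zehanltum, vovokit), so the final letter is not what conditions the rule; the number of vowels is.
"vorak" has 2 vowels. The stems with 2 vowels (vokit → vovokit, wuvsev → wuwuvsev) repeat the first consonant+vowel as a prefix.
So vorak → vovorak.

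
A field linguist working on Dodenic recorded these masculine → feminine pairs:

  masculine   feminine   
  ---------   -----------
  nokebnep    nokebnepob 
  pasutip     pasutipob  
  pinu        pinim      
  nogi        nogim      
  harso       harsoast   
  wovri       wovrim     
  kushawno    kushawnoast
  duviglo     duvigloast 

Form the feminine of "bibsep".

bibsepob

nogi and pasutip both have last vowel 'i' yet inflect differently (nogim, pasutipob), so the last vowel is not what conditions the rule; the final letter is.
"bibsep" ends in -p. The stems ending in -p (nokebnep → nokebnepob, pasutip → pasutipob) add -ob.
So bibsep → bibsepob.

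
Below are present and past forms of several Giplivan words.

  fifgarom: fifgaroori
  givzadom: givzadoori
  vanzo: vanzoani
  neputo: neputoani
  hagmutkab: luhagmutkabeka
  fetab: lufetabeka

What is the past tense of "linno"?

fifgarom and vanzo both have last vowel 'o' yet inflect differently (fifgaroori, vanzoani), so the last vowel is not what conditions the rule; the final letter is.
"linno" ends in -o. The stems ending in -o (vanzo → vanzoani, neputo → neputoani) add -ani.
The other patterns: stems ending in -m drop the final letter and add -ori; stems ending in -b add lu- … -eka around the stem.
So linno → linnoani.

linnoani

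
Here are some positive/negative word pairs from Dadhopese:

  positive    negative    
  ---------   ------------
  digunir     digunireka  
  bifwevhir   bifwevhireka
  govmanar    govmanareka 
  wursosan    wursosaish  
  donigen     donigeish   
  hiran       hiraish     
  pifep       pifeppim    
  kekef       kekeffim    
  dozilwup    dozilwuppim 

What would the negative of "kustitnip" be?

govmanar and wursosan both have last vowel 'a' yet inflect differently (govmanareka, wursosaish), so the last vowel is not what conditions the rule; the final letter is.
"kustitnip" ends in -p. The stems ending in -p (pifep → pifeppim, dozilwup → dozilwuppim) double the final consonant and add -im.
The other patterns: stems ending in -r add -eka; stems ending in -n drop the final letter and add -ish.
So kustitnip → kustitnippim.

kustitnippim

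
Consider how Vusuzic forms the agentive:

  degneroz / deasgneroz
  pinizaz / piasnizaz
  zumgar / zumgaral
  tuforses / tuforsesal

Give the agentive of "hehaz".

"hehaz" ends in -z. The stems ending in -z (degneroz → deasgneroz, pinizaz → piasnizaz) insert -as- after the first vowel.
So hehaz → heashaz.

heashaz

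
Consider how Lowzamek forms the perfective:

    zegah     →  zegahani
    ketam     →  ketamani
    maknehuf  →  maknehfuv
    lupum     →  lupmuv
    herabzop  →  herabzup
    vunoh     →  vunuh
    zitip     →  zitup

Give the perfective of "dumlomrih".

"dumlomrih" has last vowel 'i'. The one such stem in the data (zitip → zitup) changes the last vowel to 'u' (as do herabzop, vunoh), so the same rule applies.
So dumlomrih → dumlomruh.

dumlomruh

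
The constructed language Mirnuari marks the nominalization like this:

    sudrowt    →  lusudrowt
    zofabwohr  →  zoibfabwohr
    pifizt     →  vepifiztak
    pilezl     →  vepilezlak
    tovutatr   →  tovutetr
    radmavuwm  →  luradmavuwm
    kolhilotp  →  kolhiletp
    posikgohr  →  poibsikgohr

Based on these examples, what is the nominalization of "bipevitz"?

bipevetz

tovutatr and posikgohr both end in -r yet inflect differently (tovutetr, poibsikgohr), so the final letter is not what conditions the rule; the second-to-last letter is.
"bipevitz" has second-to-last letter 't'. The stems whose second-to-last letter is 't' (kolhilotp → kolhiletp, tovutatr → tovutetr) change the last vowel to 'e'.
The other patterns: stems whose second-to-last letter is 'w' add the prefix lu-; stems whose second-to-last letter is 'h' insert -ib- after the first vowel; stems whose second-to-last letter is 'z' add ve- … -ak around the stem.
So bipevitz → bipevetz.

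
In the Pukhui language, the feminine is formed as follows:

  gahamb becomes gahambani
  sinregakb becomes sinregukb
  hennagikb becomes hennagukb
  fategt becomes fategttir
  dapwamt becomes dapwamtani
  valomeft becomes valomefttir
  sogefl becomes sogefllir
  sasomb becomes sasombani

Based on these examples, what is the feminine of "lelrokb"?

dapwamt and valomeft both end in -t yet inflect differently (dapwamtani, valomefttir), so the final letter is not what conditions the rule; the second-to-last letter is.
"lelrokb" has second-to-last letter 'k'. The stems whose second-to-last letter is 'k' (hennagikb → hennagukb, sinregakb → sinregukb) change the last vowel to 'u'.
The other patterns: stems whose second-to-last letter is 'm' add -ani; stems whose second-to-last letter is 'f' or 'g' double the final consonant and add -ir.
So lelrokb → lelrukb.

lelrukb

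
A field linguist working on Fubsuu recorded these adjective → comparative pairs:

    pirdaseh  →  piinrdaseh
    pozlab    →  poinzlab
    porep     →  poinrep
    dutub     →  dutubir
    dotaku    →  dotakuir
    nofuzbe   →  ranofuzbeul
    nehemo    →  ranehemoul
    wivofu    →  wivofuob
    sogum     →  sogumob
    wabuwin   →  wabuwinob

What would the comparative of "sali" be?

saliob

pozlab and dutub both end in -b yet inflect differently (poinzlab, dutubir), so the final letter is not what conditions the rule; the first letter is.
"sali" begins with s-. The one such stem in the data (sogum → sogumob) adds -ob, so the same rule applies.
So sali → saliob.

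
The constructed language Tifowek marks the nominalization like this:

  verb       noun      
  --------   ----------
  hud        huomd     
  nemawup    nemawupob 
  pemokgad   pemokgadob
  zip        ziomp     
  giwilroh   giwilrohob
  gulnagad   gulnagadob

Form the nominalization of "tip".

tiomp

"tip" has 1 vowel. The stems with 1 vowel (zip → ziomp, hud → huomd) insert -om- after the first vowel.
The other pattern: stems with 3 vowels add -ob.
So tip → tiomp.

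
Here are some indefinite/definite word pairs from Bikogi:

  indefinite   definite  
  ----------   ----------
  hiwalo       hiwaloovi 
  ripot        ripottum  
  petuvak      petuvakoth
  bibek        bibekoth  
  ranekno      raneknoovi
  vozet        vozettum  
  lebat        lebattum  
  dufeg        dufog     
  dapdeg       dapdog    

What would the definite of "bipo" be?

bibek and vozet both have last vowel 'e' yet inflect differently (bibekoth, vozettum), so the last vowel is not what conditions the rule; the final letter is.
"bipo" ends in -o. The stems ending in -o (hiwalo → hiwaloovi, ranekno → raneknoovi) add -ovi.
So bipo → bipoovi.

bipoovi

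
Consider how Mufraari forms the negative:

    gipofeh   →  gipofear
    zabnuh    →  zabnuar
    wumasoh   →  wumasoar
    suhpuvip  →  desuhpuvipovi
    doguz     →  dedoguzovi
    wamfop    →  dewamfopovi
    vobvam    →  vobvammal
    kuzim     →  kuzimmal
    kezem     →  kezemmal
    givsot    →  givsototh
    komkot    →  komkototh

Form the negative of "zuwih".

"zuwih" ends in -h. The stems ending in -h (gipofeh → gipofear, zabnuh → zabnuar, wumasoh → wumasoar) drop the final letter and add -ar.
The other patterns: stems ending in -p or -z add de- … -ovi around the stem; stems ending in -m double the final consonant and add -al; stems ending in -t add -oth.
So zuwih → zuwiar.

zuwiar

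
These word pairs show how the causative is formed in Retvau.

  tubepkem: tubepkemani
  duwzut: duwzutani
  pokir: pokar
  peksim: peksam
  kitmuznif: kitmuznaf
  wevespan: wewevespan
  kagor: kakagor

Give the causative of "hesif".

hesaf

tubepkem and peksim both end in -m yet inflect differently (tubepkemani, peksam), so the final letter is not what conditions the rule; the last vowel is.
"hesif" has last vowel 'i'. The stems whose last vowel is 'i' (pokir → pokar, peksim → peksam, kitmuznif → kitmuznaf) change the last vowel to 'a'.
So hesif → hesaf.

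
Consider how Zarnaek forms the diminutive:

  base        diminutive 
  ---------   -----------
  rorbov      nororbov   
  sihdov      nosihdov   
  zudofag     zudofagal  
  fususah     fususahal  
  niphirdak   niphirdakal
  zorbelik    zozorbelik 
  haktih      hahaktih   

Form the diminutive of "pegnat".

niphirdak and zorbelik both end in -k yet inflect differently (niphirdakal, zozorbelik), so the final letter is not what conditions the rule; the last vowel is.
"pegnat" has last vowel 'a'. The stems whose last vowel is 'a' (zudofag → zudofagal, fususah → fususahal, niphirdak → niphirdakal) add -al.
So pegnat → pegnatal.

pegnatal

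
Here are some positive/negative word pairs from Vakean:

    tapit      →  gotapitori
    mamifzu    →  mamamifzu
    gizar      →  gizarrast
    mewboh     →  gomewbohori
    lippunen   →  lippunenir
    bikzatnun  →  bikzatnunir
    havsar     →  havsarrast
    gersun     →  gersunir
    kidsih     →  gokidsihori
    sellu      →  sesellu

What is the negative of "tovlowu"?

totovlowu

"tovlowu" ends in -u. The stems ending in -u (mamifzu → mamamifzu, sellu → sesellu) repeat the first consonant+vowel as a prefix.
So tovlowu → totovlowu.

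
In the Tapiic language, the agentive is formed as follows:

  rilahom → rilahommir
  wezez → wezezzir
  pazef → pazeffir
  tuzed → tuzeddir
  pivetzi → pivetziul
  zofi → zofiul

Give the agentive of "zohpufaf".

zohpufaffir

"zohpufaf" ends in a consonant. The stems ending in a consonant (wezez → wezezzir, rilahom → rilahommir, tuzed → tuzeddir) double the final consonant and add -ir.
The other pattern: stems ending in a vowel add -ul.
So zohpufaf → zohpufaffir.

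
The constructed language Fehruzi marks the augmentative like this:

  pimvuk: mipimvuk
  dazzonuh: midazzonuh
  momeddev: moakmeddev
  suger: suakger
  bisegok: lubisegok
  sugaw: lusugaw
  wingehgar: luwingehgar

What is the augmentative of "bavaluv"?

pimvuk and bisegok both end in -k yet inflect differently (mipimvuk, lubisegok), so the final letter is not what conditions the rule; the last vowel is.
"bavaluv" has last vowel 'u'. The stems whose last vowel is 'u' (pimvuk → mipimvuk, dazzonuh → midazzonuh) add the prefix mi-.
The other patterns: stems whose last vowel is 'e' insert -ak- after the first vowel; stems whose last vowel is 'a' or 'o' add the prefix lu-.
So bavaluv → mibavaluv.

mibavaluv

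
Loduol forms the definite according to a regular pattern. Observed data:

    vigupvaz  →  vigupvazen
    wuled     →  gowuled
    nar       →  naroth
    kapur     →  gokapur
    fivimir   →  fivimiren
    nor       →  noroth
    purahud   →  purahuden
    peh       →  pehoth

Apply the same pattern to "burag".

goburag

nor and kapur both end in -r yet inflect differently (noroth, gokapur), so the final letter is not what conditions the rule; the number of vowels is.
"burag" has 2 vowels. The stems with 2 vowels (kapur → gokapur, wuled → gowuled) add the prefix go-.
The other patterns: stems with 1 vowel add -oth; stems with 3 vowels add -en.
So burag → goburag.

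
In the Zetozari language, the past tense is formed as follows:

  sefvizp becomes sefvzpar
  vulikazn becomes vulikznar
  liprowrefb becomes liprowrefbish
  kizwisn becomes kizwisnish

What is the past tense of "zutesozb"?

zuteszbar

vulikazn and kizwisn both end in -n yet inflect differently (vulikznar, kizwisnish), so the final letter is not what conditions the rule; the second-to-last letter is.
"zutesozb" has second-to-last letter 'z'. The stems whose second-to-last letter is 'z' (sefvizp → sefvzpar, vulikazn → vulikznar) delete the last vowel and add -ar.
The other pattern: stems whose second-to-last letter is 'f' or 's' add -ish.
So zutesozb → zuteszbar.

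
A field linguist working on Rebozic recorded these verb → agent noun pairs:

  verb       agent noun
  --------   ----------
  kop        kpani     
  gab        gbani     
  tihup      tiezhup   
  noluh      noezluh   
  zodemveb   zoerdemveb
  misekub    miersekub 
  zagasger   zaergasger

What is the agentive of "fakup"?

"fakup" has 2 vowels. The stems with 2 vowels (tihup → tiezhup, noluh → noezluh) insert -ez- after the first vowel.
So fakup → faezkup.

faezkup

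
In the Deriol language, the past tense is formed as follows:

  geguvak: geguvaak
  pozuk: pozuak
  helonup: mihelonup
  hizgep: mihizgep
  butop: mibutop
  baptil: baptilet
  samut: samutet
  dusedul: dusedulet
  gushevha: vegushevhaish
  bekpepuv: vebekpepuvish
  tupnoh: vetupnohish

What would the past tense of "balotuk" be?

"balotuk" ends in -k. The stems ending in -k (geguvak → geguvaak, pozuk → pozuak) drop the final letter and add -ak.
So balotuk → balotuak.

balotuak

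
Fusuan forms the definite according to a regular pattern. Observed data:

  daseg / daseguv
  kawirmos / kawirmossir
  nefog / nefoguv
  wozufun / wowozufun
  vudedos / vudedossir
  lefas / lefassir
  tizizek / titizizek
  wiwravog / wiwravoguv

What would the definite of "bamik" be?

babamik

"bamik" ends in -k. The one such stem in the data (tizizek → titizizek) repeats the first consonant+vowel as a prefix (as does wozufun), so the same rule applies.
So bamik → babamik.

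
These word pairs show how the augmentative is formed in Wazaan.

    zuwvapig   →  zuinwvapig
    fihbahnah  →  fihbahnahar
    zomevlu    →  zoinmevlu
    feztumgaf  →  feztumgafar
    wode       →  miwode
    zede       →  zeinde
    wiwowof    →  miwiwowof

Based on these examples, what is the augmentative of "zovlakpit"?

feztumgaf and wiwowof both end in -f yet inflect differently (feztumgafar, miwiwowof), so the final letter is not what conditions the rule; the first letter is.
"zovlakpit" begins with z-. The stems beginning with z- (zede → zeinde, zuwvapig → zuinwvapig, zomevlu → zoinmevlu) insert -in- after the first vowel.
So zovlakpit → zoinvlakpit.

zoinvlakpit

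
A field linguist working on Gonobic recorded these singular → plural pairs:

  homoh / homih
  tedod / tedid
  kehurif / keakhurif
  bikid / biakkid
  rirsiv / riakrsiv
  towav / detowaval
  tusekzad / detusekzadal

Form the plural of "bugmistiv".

"bugmistiv" has last vowel 'i'. The stems whose last vowel is 'i' (kehurif → keakhurif, bikid → biakkid, rirsiv → riakrsiv) insert -ak- after the first vowel.
So bugmistiv → buakgmistiv.

buakgmistiv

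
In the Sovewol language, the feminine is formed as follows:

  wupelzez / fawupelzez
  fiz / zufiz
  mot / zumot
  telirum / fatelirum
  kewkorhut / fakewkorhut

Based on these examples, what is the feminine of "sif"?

"sif" has 1 vowel. The stems with 1 vowel (mot → zumot, fiz → zufiz) add the prefix zu-.
The other pattern: stems with 3 vowels add the prefix fa-.
So sif → zusif.

zusif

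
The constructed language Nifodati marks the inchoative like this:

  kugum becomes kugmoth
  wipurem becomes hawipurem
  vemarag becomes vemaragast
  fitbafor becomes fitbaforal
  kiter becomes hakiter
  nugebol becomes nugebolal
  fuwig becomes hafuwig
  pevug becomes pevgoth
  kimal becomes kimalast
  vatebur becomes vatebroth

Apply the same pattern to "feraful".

"feraful" has last vowel 'u'. The stems whose last vowel is 'u' (kugum → kugmoth, pevug → pevgoth, vatebur → vatebroth) delete the last vowel and add -oth.
So feraful → ferafloth.

ferafloth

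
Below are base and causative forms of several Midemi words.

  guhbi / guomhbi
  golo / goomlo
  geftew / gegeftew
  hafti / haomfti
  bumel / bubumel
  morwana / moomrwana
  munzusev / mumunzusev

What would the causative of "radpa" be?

"radpa" ends in a vowel. The stems ending in a vowel (guhbi → guomhbi, morwana → moomrwana, golo → goomlo) insert -om- after the first vowel.
So radpa → raomdpa.

raomdpa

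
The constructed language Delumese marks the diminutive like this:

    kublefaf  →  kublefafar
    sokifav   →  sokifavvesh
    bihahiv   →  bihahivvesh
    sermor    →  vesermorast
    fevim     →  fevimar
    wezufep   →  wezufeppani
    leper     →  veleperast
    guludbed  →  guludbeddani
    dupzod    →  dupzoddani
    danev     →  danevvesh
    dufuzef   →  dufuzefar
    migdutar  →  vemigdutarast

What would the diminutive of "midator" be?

leper and danev both have last vowel 'e' yet inflect differently (veleperast, danevvesh), so the last vowel is not what conditions the rule; the final letter is.
"midator" ends in -r. The stems ending in -r (sermor → vesermorast, migdutar → vemigdutarast, leper → veleperast) add ve- … -ast around the stem.
The other patterns: stems ending in -v double the final consonant and add -esh; stems ending in -d or -p double the final consonant and add -ani; stems ending in -f or -m add -ar.
So midator → vemidatorast.

vemidatorast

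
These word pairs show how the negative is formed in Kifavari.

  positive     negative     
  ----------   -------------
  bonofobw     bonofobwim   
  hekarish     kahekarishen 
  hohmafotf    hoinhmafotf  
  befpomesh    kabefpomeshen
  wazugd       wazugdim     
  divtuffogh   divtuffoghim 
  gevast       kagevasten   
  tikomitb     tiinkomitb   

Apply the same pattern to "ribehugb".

ribehugbim

"ribehugb" has second-to-last letter 'g'. The stems whose second-to-last letter is 'g' (divtuffogh → divtuffoghim, wazugd → wazugdim) add -im.
The other patterns: stems whose second-to-last letter is 't' insert -in- after the first vowel; stems whose second-to-last letter is 's' add ka- … -en around the stem.
So ribehugb → ribehugbim.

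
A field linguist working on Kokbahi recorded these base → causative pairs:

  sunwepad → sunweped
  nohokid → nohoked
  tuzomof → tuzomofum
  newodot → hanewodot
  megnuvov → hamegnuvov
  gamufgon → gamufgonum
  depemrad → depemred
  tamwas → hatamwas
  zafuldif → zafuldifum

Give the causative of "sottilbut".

hasottilbut

zafuldif and nohokid both have last vowel 'i' yet inflect differently (zafuldifum, nohoked), so the last vowel is not what conditions the rule; the final letter is.
"sottilbut" ends in -t. The one such stem in the data (newodot → hanewodot) adds the prefix ha-, so the same rule applies.
The other patterns: stems ending in -f or -n add -um; stems ending in -d change the last vowel to 'e'.
So sottilbut → hasottilbut.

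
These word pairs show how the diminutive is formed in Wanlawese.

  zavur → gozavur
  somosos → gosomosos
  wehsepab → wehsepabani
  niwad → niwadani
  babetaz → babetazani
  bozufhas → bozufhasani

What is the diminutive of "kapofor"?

bozufhas and somosos both end in -s yet inflect differently (bozufhasani, gosomosos), so the final letter is not what conditions the rule; the last vowel is.
"kapofor" has last vowel 'o'. The one such stem in the data (somosos → gosomosos) adds the prefix go-, so the same rule applies.
So kapofor → gokapofor.

gokapofor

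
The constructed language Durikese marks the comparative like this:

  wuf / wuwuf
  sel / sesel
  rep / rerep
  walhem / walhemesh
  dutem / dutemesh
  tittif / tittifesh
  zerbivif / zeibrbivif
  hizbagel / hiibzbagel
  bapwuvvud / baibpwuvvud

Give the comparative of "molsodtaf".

wuf and tittif both end in -f yet inflect differently (wuwuf, tittifesh), so the final letter is not what conditions the rule; the number of vowels is.
"molsodtaf" has 3 vowels. The stems with 3 vowels (zerbivif → zeibrbivif, hizbagel → hiibzbagel, bapwuvvud → baibpwuvvud) insert -ib- after the first vowel.
So molsodtaf → moiblsodtaf.

moiblsodtaf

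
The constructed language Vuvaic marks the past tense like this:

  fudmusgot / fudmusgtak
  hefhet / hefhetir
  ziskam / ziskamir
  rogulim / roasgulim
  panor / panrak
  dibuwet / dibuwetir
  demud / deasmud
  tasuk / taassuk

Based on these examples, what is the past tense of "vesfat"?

vesfatir

fudmusgot and dibuwet both end in -t yet inflect differently (fudmusgtak, dibuwetir), so the final letter is not what conditions the rule; the last vowel is.
"vesfat" has last vowel 'a'. The one such stem in the data (ziskam → ziskamir) adds -ir, so the same rule applies.
The other patterns: stems whose last vowel is 'o' delete the last vowel and add -ak; stems whose last vowel is 'i' or 'u' insert -as- after the first vowel.
So vesfat → vesfatir.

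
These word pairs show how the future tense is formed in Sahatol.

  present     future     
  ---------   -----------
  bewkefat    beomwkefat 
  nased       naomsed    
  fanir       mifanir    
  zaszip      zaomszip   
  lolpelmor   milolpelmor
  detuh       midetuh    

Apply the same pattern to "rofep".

fanir and zaszip both have last vowel 'i' yet inflect differently (mifanir, zaomszip), so the last vowel is not what conditions the rule; the final letter is.
"rofep" ends in -p. The one such stem in the data (zaszip → zaomszip) inserts -om- after the first vowel (as do nased, bewkefat), so the same rule applies.
So rofep → roomfep.

roomfep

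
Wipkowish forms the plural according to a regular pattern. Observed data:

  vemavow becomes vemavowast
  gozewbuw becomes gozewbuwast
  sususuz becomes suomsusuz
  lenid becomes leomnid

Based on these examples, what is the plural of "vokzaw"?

vokzawast

gozewbuw and sususuz both have last vowel 'u' yet inflect differently (gozewbuwast, suomsusuz), so the last vowel is not what conditions the rule; the final letter is.
"vokzaw" ends in -w. The stems ending in -w (vemavow → vemavowast, gozewbuw → gozewbuwast) add -ast.
The other pattern: stems ending in -d or -z insert -om- after the first vowel.
So vokzaw → vokzawast.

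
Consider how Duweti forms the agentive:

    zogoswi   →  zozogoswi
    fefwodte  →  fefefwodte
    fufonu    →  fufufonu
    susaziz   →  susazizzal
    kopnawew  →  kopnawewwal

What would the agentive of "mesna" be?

zogoswi and susaziz both have last vowel 'i' yet inflect differently (zozogoswi, susazizzal), so the last vowel is not what conditions the rule; whether the stem ends in a vowel or a consonant is.
"mesna" ends in a vowel. The stems ending in a vowel (zogoswi → zozogoswi, fefwodte → fefefwodte, fufonu → fufufonu) repeat the first consonant+vowel as a prefix.
So mesna → memesna.

memesna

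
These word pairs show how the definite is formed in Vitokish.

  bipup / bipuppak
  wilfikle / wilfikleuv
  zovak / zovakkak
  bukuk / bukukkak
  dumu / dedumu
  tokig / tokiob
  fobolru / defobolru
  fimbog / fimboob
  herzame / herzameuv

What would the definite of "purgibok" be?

purgibokkak

fobolru and bipup both have last vowel 'u' yet inflect differently (defobolru, bipuppak), so the last vowel is not what conditions the rule; the final letter is.
"purgibok" ends in -k. The stems ending in -k (zovak → zovakkak, bukuk → bukukkak) double the final consonant and add -ak.
So purgibok → purgibokkak.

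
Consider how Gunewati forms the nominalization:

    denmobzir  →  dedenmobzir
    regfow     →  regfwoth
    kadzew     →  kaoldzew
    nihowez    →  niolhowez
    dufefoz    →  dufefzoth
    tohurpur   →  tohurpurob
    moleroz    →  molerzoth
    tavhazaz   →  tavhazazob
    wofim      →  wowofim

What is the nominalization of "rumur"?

"rumur" has last vowel 'u'. The one such stem in the data (tohurpur → tohurpurob) adds -ob, so the same rule applies.
The other patterns: stems whose last vowel is 'o' delete the last vowel and add -oth; stems whose last vowel is 'i' repeat the first consonant+vowel as a prefix; stems whose last vowel is 'e' insert -ol- after the first vowel.
So rumur → rumurob.

rumurob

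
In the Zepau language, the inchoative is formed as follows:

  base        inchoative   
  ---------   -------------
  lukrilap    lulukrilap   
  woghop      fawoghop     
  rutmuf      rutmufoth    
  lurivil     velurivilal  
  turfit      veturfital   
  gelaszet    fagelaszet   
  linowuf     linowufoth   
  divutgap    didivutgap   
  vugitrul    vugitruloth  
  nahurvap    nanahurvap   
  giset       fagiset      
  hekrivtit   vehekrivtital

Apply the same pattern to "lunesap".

lulunesap

lurivil and vugitrul both end in -l yet inflect differently (velurivilal, vugitruloth), so the final letter is not what conditions the rule; the last vowel is.
"lunesap" has last vowel 'a'. The stems whose last vowel is 'a' (lukrilap → lulukrilap, divutgap → didivutgap, nahurvap → nanahurvap) repeat the first consonant+vowel as a prefix.
So lunesap → lulunesap.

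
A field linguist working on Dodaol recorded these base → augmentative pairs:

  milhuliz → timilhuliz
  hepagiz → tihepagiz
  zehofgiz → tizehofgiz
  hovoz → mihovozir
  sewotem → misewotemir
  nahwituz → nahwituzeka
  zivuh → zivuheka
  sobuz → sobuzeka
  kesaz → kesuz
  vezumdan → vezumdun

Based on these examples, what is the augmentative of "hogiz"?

tihogiz

milhuliz and hovoz both end in -z yet inflect differently (timilhuliz, mihovozir), so the final letter is not what conditions the rule; the last vowel is.
"hogiz" has last vowel 'i'. The stems whose last vowel is 'i' (milhuliz → timilhuliz, hepagiz → tihepagiz, zehofgiz → tizehofgiz) add the prefix ti-.
So hogiz → tihogiz.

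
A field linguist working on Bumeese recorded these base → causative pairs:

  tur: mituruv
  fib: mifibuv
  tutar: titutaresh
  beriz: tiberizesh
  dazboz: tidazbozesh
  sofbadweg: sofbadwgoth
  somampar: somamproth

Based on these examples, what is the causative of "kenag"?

tur and tutar both end in -r yet inflect differently (mituruv, titutaresh), so the final letter is not what conditions the rule; the number of vowels is.
"kenag" has 2 vowels. The stems with 2 vowels (tutar → titutaresh, beriz → tiberizesh, dazboz → tidazbozesh) add ti- … -esh around the stem.
So kenag → tikenagesh.

tikenagesh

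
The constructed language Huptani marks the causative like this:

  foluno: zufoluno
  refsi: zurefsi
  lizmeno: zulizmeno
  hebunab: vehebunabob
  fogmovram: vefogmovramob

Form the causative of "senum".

"senum" ends in a consonant. The stems ending in a consonant (hebunab → vehebunabob, fogmovram → vefogmovramob) add ve- … -ob around the stem.
The other pattern: stems ending in a vowel add the prefix zu-.
So senum → vesenumob.

vesenumob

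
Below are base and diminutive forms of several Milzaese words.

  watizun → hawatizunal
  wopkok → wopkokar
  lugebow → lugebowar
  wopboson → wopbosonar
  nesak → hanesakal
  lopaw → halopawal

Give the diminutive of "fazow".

"fazow" has last vowel 'o'. The stems whose last vowel is 'o' (wopboson → wopbosonar, wopkok → wopkokar, lugebow → lugebowar) add -ar.
So fazow → fazowar.

fazowar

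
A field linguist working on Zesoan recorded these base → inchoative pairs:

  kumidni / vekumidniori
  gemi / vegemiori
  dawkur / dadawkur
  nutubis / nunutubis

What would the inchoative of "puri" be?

kumidni and nutubis both have last vowel 'i' yet inflect differently (vekumidniori, nunutubis), so the last vowel is not what conditions the rule; whether the stem ends in a vowel or a consonant is.
"puri" ends in a vowel. The stems ending in a vowel (kumidni → vekumidniori, gemi → vegemiori) add ve- … -ori around the stem.
So puri → vepuriori.

vepuriori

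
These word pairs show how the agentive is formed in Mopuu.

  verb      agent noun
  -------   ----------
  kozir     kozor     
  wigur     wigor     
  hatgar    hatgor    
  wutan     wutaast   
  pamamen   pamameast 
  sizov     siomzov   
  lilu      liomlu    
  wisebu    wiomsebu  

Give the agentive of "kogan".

"kogan" ends in -n. The stems ending in -n (wutan → wutaast, pamamen → pamameast) drop the final letter and add -ast.
The other patterns: stems ending in -r change the last vowel to 'o'; stems ending in -u or -v insert -om- after the first vowel.
So kogan → kogaast.

kogaast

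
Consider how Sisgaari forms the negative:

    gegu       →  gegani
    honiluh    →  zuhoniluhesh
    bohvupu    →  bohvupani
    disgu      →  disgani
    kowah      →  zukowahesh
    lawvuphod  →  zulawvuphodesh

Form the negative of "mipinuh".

zumipinuhesh

disgu and honiluh both have last vowel 'u' yet inflect differently (disgani, zuhoniluhesh), so the last vowel is not what conditions the rule; the final letter is.
"mipinuh" ends in -h. The stems ending in -h (honiluh → zuhoniluhesh, kowah → zukowahesh) add zu- … -esh around the stem.
The other pattern: stems ending in -u drop the final letter and add -ani.
So mipinuh → zumipinuhesh.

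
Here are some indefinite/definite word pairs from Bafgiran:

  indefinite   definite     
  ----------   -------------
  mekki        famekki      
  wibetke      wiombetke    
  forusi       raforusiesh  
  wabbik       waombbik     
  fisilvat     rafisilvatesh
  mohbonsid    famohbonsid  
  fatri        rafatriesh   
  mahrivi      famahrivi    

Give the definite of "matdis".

fatri and mahrivi both end in -i yet inflect differently (rafatriesh, famahrivi), so the final letter is not what conditions the rule; the first letter is.
"matdis" begins with m-. The stems beginning with m- (mahrivi → famahrivi, mohbonsid → famohbonsid, mekki → famekki) add the prefix fa-.
So matdis → famatdis.

famatdis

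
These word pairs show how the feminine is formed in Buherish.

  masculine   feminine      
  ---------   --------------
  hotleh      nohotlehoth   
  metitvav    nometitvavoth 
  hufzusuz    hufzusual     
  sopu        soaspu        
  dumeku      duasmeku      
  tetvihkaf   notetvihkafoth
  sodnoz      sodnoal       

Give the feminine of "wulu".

hufzusuz and dumeku both have last vowel 'u' yet inflect differently (hufzusual, duasmeku), so the last vowel is not what conditions the rule; the final letter is.
"wulu" ends in -u. The stems ending in -u (dumeku → duasmeku, sopu → soaspu) insert -as- after the first vowel.
The other patterns: stems ending in -z drop the final letter and add -al; stems ending in -f, -h or -v add no- … -oth around the stem.
So wulu → wuaslu.

wuaslu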